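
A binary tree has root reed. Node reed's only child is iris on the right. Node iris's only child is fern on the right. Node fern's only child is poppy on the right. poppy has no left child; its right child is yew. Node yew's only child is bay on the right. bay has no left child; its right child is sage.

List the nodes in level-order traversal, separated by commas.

reed, iris, fern, poppy, yew, bay, sage

Level-order visits nodes level by level from the root, left to right within each level.
Level 0: reed
Level 1: iris
Level 2: fern
Level 3: poppy
Level 4: yew
Level 5: bay
Level 6: sage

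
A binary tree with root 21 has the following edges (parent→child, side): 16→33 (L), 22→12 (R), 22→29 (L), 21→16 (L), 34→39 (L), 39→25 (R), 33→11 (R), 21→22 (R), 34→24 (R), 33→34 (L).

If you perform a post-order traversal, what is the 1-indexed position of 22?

10

Post-order visits the left subtree, then the right subtree, then the node.
At 21: go left to 16.
  At 16: go left to 33.
    At 33: go left to 34.
      At 34: go left to 39.
        At 39: no left child.
        At 39: go right to 25.
          25 is a leaf — visit 25.
        Visit 39.
      At 34: go right to 24.
        24 is a leaf — visit 24.
      Visit 34.
    At 33: go right to 11.
      11 is a leaf — visit 11.
    Visit 33.
  At 16: no right child.
  Visit 16.
At 21: go right to 22.
  At 22: go left to 29.
    29 is a leaf — visit 29.
  At 22: go right to 12.
    12 is a leaf — visit 12.
  Visit 22.
Visit 21.
Full post-order sequence: 25, 39, 24, 34, 11, 33, 16, 29, 12, 22, 21.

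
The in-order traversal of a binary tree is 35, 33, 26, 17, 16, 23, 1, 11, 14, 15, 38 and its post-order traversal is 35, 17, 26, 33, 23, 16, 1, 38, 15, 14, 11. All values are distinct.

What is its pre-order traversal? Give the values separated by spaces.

The last element of post-order is the root; it splits in-order into left and right subtrees.
Root 11: left subtree has 7 nodes {35, 33, 26, 17, 16, 23, 1}, right has 3 {14, 15, 38}.
  Root 1: left subtree has 6 nodes {35, 33, 26, 17, 16, 23}, right has 0 { }.
    Root 16: left subtree has 4 nodes {35, 33, 26, 17}, right has 1 {23}.
      Root 33: left subtree has 1 node {35}, right has 2 {26, 17}.
        Root 26: left subtree has 0 nodes { }, right has 1 {17}.
  Root 14: left subtree has 0 nodes { }, right has 2 {15, 38}.
    Root 15: left subtree has 0 nodes { }, right has 1 {38}.

11 1 16 33 35 26 17 23 14 15 38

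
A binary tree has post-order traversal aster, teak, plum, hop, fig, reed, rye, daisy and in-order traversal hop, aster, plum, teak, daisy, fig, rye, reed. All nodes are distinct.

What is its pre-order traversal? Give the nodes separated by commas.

The last element of post-order is the root; it splits in-order into left and right subtrees.
Root daisy: left subtree has 4 nodes {hop, aster, plum, teak}, right has 3 {fig, rye, reed}.
  Root hop: left subtree has 0 nodes { }, right has 3 {aster, plum, teak}.
    Root plum: left subtree has 1 node {aster}, right has 1 {teak}.
  Root rye: left subtree has 1 node {fig}, right has 1 {reed}.

daisy, hop, plum, aster, teak, rye, fig, reed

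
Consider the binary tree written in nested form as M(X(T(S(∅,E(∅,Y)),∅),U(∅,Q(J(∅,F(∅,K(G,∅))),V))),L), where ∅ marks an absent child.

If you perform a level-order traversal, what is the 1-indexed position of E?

Level-order visits nodes level by level from the root, left to right within each level.
Level 0: M
Level 1: X, L
Level 2: T, U
Level 3: S, Q
Level 4: E, J, V
Level 5: Y, F
Level 6: K
Level 7: G
Full level-order sequence: M, X, L, T, U, S, Q, E, J, V, Y, F, K, G.

8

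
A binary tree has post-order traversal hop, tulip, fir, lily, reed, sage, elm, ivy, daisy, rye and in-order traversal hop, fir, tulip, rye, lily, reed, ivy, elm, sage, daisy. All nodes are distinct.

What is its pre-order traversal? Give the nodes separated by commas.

The last element of post-order is the root; it splits in-order into left and right subtrees.
Root rye: left subtree has 3 nodes {hop, fir, tulip}, right has 6 {lily, reed, ivy, elm, sage, daisy}.
  Root fir: left subtree has 1 node {hop}, right has 1 {tulip}.
  Root daisy: left subtree has 5 nodes {lily, reed, ivy, elm, sage}, right has 0 { }.
    Root ivy: left subtree has 2 nodes {lily, reed}, right has 2 {elm, sage}.
      Root reed: left subtree has 1 node {lily}, right has 0 { }.
      Root elm: left subtree has 0 nodes { }, right has 1 {sage}.

rye, fir, hop, tulip, daisy, ivy, reed, lily, elm, sage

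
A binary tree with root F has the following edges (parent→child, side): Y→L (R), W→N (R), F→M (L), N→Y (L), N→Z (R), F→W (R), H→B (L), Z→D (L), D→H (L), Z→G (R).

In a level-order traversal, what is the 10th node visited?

Level-order visits nodes level by level from the root, left to right within each level.
Level 0: F
Level 1: M, W
Level 2: N
Level 3: Y, Z
Level 4: L, D, G
Level 5: H
Level 6: B
Full level-order sequence: F, M, W, N, Y, Z, L, D, G, H, B.

H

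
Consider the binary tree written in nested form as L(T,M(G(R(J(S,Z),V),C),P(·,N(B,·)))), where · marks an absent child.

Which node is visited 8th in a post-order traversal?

G

Post-order visits the left subtree, then the right subtree, then the node.
At L: go left to T.
  T is a leaf — visit T.
At L: go right to M.
  At M: go left to G.
    At G: go left to R.
      At R: go left to J.
        At J: go left to S.
          S is a leaf — visit S.
        At J: go right to Z.
          Z is a leaf — visit Z.
        Visit J.
      At R: go right to V.
        V is a leaf — visit V.
      Visit R.
    At G: go right to C.
      C is a leaf — visit C.
    Visit G.
  At M: go right to P.
    At P: no left child.
    At P: go right to N.
      At N: go left to B.
        B is a leaf — visit B.
      At N: no right child.
      Visit N.
    Visit P.
  Visit M.
Visit L.
Full post-order sequence: T, S, Z, J, V, R, C, G, B, N, P, M, L.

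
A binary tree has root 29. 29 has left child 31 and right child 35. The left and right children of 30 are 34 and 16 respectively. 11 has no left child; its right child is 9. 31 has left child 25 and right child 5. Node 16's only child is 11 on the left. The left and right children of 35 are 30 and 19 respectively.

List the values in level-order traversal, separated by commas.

Level-order visits nodes level by level from the root, left to right within each level.
Level 0: 29
Level 1: 31, 35
Level 2: 25, 5, 30, 19
Level 3: 34, 16
Level 4: 11
Level 5: 9

29, 31, 35, 25, 5, 30, 19, 34, 16, 11, 9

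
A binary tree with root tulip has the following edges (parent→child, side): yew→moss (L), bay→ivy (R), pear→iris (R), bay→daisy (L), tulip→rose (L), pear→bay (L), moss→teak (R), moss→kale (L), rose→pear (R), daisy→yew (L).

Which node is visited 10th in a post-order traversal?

Post-order visits the left subtree, then the right subtree, then the node.
At tulip: go left to rose.
  At rose: no left child.
  At rose: go right to pear.
    At pear: go left to bay.
      At bay: go left to daisy.
        At daisy: go left to yew.
          At yew: go left to moss.
            At moss: go left to kale.
              kale is a leaf — visit kale.
            At moss: go right to teak.
              teak is a leaf — visit teak.
            Visit moss.
          At yew: no right child.
          Visit yew.
        At daisy: no right child.
        Visit daisy.
      At bay: go right to ivy.
        ivy is a leaf — visit ivy.
      Visit bay.
    At pear: go right to iris.
      iris is a leaf — visit iris.
    Visit pear.
  Visit rose.
At tulip: no right child.
Visit tulip.
Full post-order sequence: kale, teak, moss, yew, daisy, ivy, bay, iris, pear, rose, tulip.

rose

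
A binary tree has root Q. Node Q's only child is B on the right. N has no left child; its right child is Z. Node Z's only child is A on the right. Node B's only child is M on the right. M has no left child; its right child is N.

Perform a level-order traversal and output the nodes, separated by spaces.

Q B M N Z A

Level-order visits nodes level by level from the root, left to right within each level.
Level 0: Q
Level 1: B
Level 2: M
Level 3: N
Level 4: Z
Level 5: A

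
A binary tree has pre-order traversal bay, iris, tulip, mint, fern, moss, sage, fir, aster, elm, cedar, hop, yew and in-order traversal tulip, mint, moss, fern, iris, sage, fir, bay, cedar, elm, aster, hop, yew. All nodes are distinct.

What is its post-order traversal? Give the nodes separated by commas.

moss, fern, mint, tulip, fir, sage, iris, cedar, elm, yew, hop, aster, bay

The first element of pre-order is the root; it splits in-order into left and right subtrees.
Root bay: left subtree has 7 nodes {tulip, mint, moss, fern, iris, sage, fir}, right has 5 {cedar, elm, aster, hop, yew}.
  Root iris: left subtree has 4 nodes {tulip, mint, moss, fern}, right has 2 {sage, fir}.
    Root tulip: left subtree has 0 nodes { }, right has 3 {mint, moss, fern}.
      Root mint: left subtree has 0 nodes { }, right has 2 {moss, fern}.
        Root fern: left subtree has 1 node {moss}, right has 0 { }.
    Root sage: left subtree has 0 nodes { }, right has 1 {fir}.
  Root aster: left subtree has 2 nodes {cedar, elm}, right has 2 {hop, yew}.
    Root elm: left subtree has 1 node {cedar}, right has 0 { }.
    Root hop: left subtree has 0 nodes { }, right has 1 {yew}.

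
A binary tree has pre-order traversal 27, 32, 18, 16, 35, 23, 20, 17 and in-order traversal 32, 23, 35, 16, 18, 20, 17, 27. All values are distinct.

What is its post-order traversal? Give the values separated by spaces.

The first element of pre-order is the root; it splits in-order into left and right subtrees.
Root 27: left subtree has 7 nodes {32, 23, 35, 16, 18, 20, 17}, right has 0 { }.
  Root 32: left subtree has 0 nodes { }, right has 6 {23, 35, 16, 18, 20, 17}.
    Root 18: left subtree has 3 nodes {23, 35, 16}, right has 2 {20, 17}.
      Root 16: left subtree has 2 nodes {23, 35}, right has 0 { }.
        Root 35: left subtree has 1 node {23}, right has 0 { }.
      Root 20: left subtree has 0 nodes { }, right has 1 {17}.

23 35 16 17 20 18 32 27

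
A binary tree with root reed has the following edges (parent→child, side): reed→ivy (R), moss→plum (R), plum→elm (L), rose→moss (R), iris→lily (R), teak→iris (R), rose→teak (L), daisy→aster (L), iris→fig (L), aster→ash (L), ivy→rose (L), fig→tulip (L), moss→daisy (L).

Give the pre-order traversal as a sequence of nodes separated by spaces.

reed ivy rose teak iris fig tulip lily moss daisy aster ash plum elm

Pre-order visits the node, then its left subtree, then its right subtree.
Visit reed.
At reed: no left child.
At reed: go right to ivy.
  Visit ivy.
  At ivy: go left to rose.
    Visit rose.
    At rose: go left to teak.
      Visit teak.
      At teak: no left child.
      At teak: go right to iris.
        Visit iris.
        At iris: go left to fig.
          Visit fig.
          At fig: go left to tulip.
            tulip is a leaf — visit tulip.
          At fig: no right child.
        At iris: go right to lily.
          lily is a leaf — visit lily.
    At rose: go right to moss.
      Visit moss.
      At moss: go left to daisy.
        Visit daisy.
        At daisy: go left to aster.
          Visit aster.
          At aster: go left to ash.
            ash is a leaf — visit ash.
          At aster: no right child.
        At daisy: no right child.
      At moss: go right to plum.
        Visit plum.
        At plum: go left to elm.
          elm is a leaf — visit elm.
        At plum: no right child.
  At ivy: no right child.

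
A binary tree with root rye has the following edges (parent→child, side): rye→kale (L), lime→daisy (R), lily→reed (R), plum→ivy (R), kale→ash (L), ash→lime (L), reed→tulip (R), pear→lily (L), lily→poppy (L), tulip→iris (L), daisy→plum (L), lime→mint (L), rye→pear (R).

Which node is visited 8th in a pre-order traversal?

Pre-order visits the node, then its left subtree, then its right subtree.
Visit rye.
At rye: go left to kale.
  Visit kale.
  At kale: go left to ash.
    Visit ash.
    At ash: go left to lime.
      Visit lime.
      At lime: go left to mint.
        mint is a leaf — visit mint.
      At lime: go right to daisy.
        Visit daisy.
        At daisy: go left to plum.
          Visit plum.
          At plum: no left child.
          At plum: go right to ivy.
            ivy is a leaf — visit ivy.
        At daisy: no right child.
    At ash: no right child.
  At kale: no right child.
At rye: go right to pear.
  Visit pear.
  At pear: go left to lily.
    Visit lily.
    At lily: go left to poppy.
      poppy is a leaf — visit poppy.
    At lily: go right to reed.
      Visit reed.
      At reed: no left child.
      At reed: go right to tulip.
        Visit tulip.
        At tulip: go left to iris.
          iris is a leaf — visit iris.
        At tulip: no right child.
  At pear: no right child.
Full pre-order sequence: rye, kale, ash, lime, mint, daisy, plum, ivy, pear, lily, poppy, reed, tulip, iris.

ivy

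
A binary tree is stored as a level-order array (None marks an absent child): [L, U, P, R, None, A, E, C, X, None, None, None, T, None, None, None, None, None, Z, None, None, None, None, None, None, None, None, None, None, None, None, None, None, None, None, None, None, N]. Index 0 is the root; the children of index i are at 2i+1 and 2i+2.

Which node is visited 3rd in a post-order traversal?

Post-order visits the left subtree, then the right subtree, then the node.
At L: go left to U.
  At U: go left to R.
    At R: go left to C.
      C is a leaf — visit C.
    At R: go right to X.
      At X: no left child.
      At X: go right to Z.
        At Z: go left to N.
          N is a leaf — visit N.
        At Z: no right child.
        Visit Z.
      Visit X.
    Visit R.
  At U: no right child.
  Visit U.
At L: go right to P.
  At P: go left to A.
    At A: no left child.
    At A: go right to T.
      T is a leaf — visit T.
    Visit A.
  At P: go right to E.
    E is a leaf — visit E.
  Visit P.
Visit L.
Full post-order sequence: C, N, Z, X, R, U, T, A, E, P, L.

Z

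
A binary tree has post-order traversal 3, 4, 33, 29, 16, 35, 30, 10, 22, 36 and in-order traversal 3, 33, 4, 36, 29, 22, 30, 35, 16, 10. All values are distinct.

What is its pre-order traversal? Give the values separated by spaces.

The last element of post-order is the root; it splits in-order into left and right subtrees.
Root 36: left subtree has 3 nodes {3, 33, 4}, right has 6 {29, 22, 30, 35, 16, 10}.
  Root 33: left subtree has 1 node {3}, right has 1 {4}.
  Root 22: left subtree has 1 node {29}, right has 4 {30, 35, 16, 10}.
    Root 10: left subtree has 3 nodes {30, 35, 16}, right has 0 { }.
      Root 30: left subtree has 0 nodes { }, right has 2 {35, 16}.
        Root 35: left subtree has 0 nodes { }, right has 1 {16}.

36 33 3 4 22 29 10 30 35 16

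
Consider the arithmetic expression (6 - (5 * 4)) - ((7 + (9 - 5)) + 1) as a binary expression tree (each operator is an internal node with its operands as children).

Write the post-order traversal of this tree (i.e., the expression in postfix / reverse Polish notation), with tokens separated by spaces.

6 5 4 * - 7 9 5 - + 1 + -

Post-order on an expression tree gives postfix notation: for each operator, emit left operand, right operand, then the operator.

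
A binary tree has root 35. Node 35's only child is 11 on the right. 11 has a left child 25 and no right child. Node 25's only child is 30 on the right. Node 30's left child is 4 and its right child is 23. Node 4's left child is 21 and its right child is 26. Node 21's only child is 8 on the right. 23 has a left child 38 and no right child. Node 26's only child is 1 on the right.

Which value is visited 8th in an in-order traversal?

In-order visits the left subtree, then the node, then the right subtree.
At 35: no left child.
Visit 35.
At 35: go right to 11.
  At 11: go left to 25.
    At 25: no left child.
    Visit 25.
    At 25: go right to 30.
      At 30: go left to 4.
        At 4: go left to 21.
          At 21: no left child.
          Visit 21.
          At 21: go right to 8.
            8 is a leaf — visit 8.
        Visit 4.
        At 4: go right to 26.
          At 26: no left child.
          Visit 26.
          At 26: go right to 1.
            1 is a leaf — visit 1.
      Visit 30.
      At 30: go right to 23.
        At 23: go left to 38.
          38 is a leaf — visit 38.
        Visit 23.
        At 23: no right child.
  Visit 11.
  At 11: no right child.
Full in-order sequence: 35, 25, 21, 8, 4, 26, 1, 30, 38, 23, 11.

30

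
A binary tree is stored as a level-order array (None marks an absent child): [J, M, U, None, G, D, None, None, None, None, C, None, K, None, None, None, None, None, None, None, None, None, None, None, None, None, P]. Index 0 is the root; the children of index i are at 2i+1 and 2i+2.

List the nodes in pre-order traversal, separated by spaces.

J M G C U D K P

Pre-order visits the node, then its left subtree, then its right subtree.
Visit J.
At J: go left to M.
  Visit M.
  At M: no left child.
  At M: go right to G.
    Visit G.
    At G: no left child.
    At G: go right to C.
      C is a leaf — visit C.
At J: go right to U.
  Visit U.
  At U: go left to D.
    Visit D.
    At D: no left child.
    At D: go right to K.
      Visit K.
      At K: no left child.
      At K: go right to P.
        P is a leaf — visit P.
  At U: no right child.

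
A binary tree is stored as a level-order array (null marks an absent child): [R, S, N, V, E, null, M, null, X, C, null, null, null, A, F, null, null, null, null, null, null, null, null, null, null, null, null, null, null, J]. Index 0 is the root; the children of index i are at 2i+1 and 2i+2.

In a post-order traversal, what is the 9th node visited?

M

Post-order visits the left subtree, then the right subtree, then the node.
At R: go left to S.
  At S: go left to V.
    At V: no left child.
    At V: go right to X.
      X is a leaf — visit X.
    Visit V.
  At S: go right to E.
    At E: go left to C.
      C is a leaf — visit C.
    At E: no right child.
    Visit E.
  Visit S.
At R: go right to N.
  At N: no left child.
  At N: go right to M.
    At M: go left to A.
      A is a leaf — visit A.
    At M: go right to F.
      At F: go left to J.
        J is a leaf — visit J.
      At F: no right child.
      Visit F.
    Visit M.
  Visit N.
Visit R.
Full post-order sequence: X, V, C, E, S, A, J, F, M, N, R.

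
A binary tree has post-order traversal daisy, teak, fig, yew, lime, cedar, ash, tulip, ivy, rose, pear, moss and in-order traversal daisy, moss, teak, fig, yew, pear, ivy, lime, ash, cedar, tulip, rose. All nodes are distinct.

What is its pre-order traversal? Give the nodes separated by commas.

The last element of post-order is the root; it splits in-order into left and right subtrees.
Root moss: left subtree has 1 node {daisy}, right has 10 {teak, fig, yew, pear, ivy, lime, ash, cedar, tulip, rose}.
  Root pear: left subtree has 3 nodes {teak, fig, yew}, right has 6 {ivy, lime, ash, cedar, tulip, rose}.
    Root yew: left subtree has 2 nodes {teak, fig}, right has 0 { }.
      Root fig: left subtree has 1 node {teak}, right has 0 { }.
    Root rose: left subtree has 5 nodes {ivy, lime, ash, cedar, tulip}, right has 0 { }.
      Root ivy: left subtree has 0 nodes { }, right has 4 {lime, ash, cedar, tulip}.
        Root tulip: left subtree has 3 nodes {lime, ash, cedar}, right has 0 { }.
          Root ash: left subtree has 1 node {lime}, right has 1 {cedar}.

moss, daisy, pear, yew, fig, teak, rose, ivy, tulip, ash, lime, cedar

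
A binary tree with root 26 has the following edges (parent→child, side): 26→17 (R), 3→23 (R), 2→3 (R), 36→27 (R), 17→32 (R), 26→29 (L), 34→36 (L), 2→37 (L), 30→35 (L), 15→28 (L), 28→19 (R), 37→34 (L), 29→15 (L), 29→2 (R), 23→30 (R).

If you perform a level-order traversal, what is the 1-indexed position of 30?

Level-order visits nodes level by level from the root, left to right within each level.
Level 0: 26
Level 1: 29, 17
Level 2: 15, 2, 32
Level 3: 28, 37, 3
Level 4: 19, 34, 23
Level 5: 36, 30
Level 6: 27, 35
Full level-order sequence: 26, 29, 17, 15, 2, 32, 28, 37, 3, 19, 34, 23, 36, 30, 27, 35.

14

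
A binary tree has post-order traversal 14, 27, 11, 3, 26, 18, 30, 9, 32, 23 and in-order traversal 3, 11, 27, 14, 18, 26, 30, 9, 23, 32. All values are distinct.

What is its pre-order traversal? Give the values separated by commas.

23, 9, 30, 18, 3, 11, 27, 14, 26, 32

The last element of post-order is the root; it splits in-order into left and right subtrees.
Root 23: left subtree has 8 nodes {3, 11, 27, 14, 18, 26, 30, 9}, right has 1 {32}.
  Root 9: left subtree has 7 nodes {3, 11, 27, 14, 18, 26, 30}, right has 0 { }.
    Root 30: left subtree has 6 nodes {3, 11, 27, 14, 18, 26}, right has 0 { }.
      Root 18: left subtree has 4 nodes {3, 11, 27, 14}, right has 1 {26}.
        Root 3: left subtree has 0 nodes { }, right has 3 {11, 27, 14}.
          Root 11: left subtree has 0 nodes { }, right has 2 {27, 14}.
            Root 27: left subtree has 0 nodes { }, right has 1 {14}.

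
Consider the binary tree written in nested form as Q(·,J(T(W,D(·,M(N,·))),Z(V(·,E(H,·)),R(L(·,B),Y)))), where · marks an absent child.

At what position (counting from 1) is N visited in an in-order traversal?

5

In-order visits the left subtree, then the node, then the right subtree.
At Q: no left child.
Visit Q.
At Q: go right to J.
  At J: go left to T.
    At T: go left to W.
      W is a leaf — visit W.
    Visit T.
    At T: go right to D.
      At D: no left child.
      Visit D.
      At D: go right to M.
        At M: go left to N.
          N is a leaf — visit N.
        Visit M.
        At M: no right child.
  Visit J.
  At J: go right to Z.
    At Z: go left to V.
      At V: no left child.
      Visit V.
      At V: go right to E.
        At E: go left to H.
          H is a leaf — visit H.
        Visit E.
        At E: no right child.
    Visit Z.
    At Z: go right to R.
      At R: go left to L.
        At L: no left child.
        Visit L.
        At L: go right to B.
          B is a leaf — visit B.
      Visit R.
      At R: go right to Y.
        Y is a leaf — visit Y.
Full in-order sequence: Q, W, T, D, N, M, J, V, H, E, Z, L, B, R, Y.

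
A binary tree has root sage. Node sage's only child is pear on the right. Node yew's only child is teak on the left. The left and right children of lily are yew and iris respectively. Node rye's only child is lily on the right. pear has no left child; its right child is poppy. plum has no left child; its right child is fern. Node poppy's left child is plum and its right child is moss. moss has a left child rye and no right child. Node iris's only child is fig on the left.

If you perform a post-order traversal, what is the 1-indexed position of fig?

Post-order visits the left subtree, then the right subtree, then the node.
At sage: no left child.
At sage: go right to pear.
  At pear: no left child.
  At pear: go right to poppy.
    At poppy: go left to plum.
      At plum: no left child.
      At plum: go right to fern.
        fern is a leaf — visit fern.
      Visit plum.
    At poppy: go right to moss.
      At moss: go left to rye.
        At rye: no left child.
        At rye: go right to lily.
          At lily: go left to yew.
            At yew: go left to teak.
              teak is a leaf — visit teak.
            At yew: no right child.
            Visit yew.
          At lily: go right to iris.
            At iris: go left to fig.
              fig is a leaf — visit fig.
            At iris: no right child.
            Visit iris.
          Visit lily.
        Visit rye.
      At moss: no right child.
      Visit moss.
    Visit poppy.
  Visit pear.
Visit sage.
Full post-order sequence: fern, plum, teak, yew, fig, iris, lily, rye, moss, poppy, pear, sage.

5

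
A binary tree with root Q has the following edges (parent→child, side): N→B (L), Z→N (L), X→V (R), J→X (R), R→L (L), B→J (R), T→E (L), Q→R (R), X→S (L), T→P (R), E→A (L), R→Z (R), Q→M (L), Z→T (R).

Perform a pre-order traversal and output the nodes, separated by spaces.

Q M R L Z N B J X S V T E A P

Pre-order visits the node, then its left subtree, then its right subtree.
Visit Q.
At Q: go left to M.
  M is a leaf — visit M.
At Q: go right to R.
  Visit R.
  At R: go left to L.
    L is a leaf — visit L.
  At R: go right to Z.
    Visit Z.
    At Z: go left to N.
      Visit N.
      At N: go left to B.
        Visit B.
        At B: no left child.
        At B: go right to J.
          Visit J.
          At J: no left child.
          At J: go right to X.
            Visit X.
            At X: go left to S.
              S is a leaf — visit S.
            At X: go right to V.
              V is a leaf — visit V.
      At N: no right child.
    At Z: go right to T.
      Visit T.
      At T: go left to E.
        Visit E.
        At E: go left to A.
          A is a leaf — visit A.
        At E: no right child.
      At T: go right to P.
        P is a leaf — visit P.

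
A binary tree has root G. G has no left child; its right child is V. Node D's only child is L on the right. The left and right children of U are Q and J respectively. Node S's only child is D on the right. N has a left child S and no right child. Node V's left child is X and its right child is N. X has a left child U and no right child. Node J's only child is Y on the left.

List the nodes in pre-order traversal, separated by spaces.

G V X U Q J Y N S D L

Pre-order visits the node, then its left subtree, then its right subtree.
Visit G.
At G: no left child.
At G: go right to V.
  Visit V.
  At V: go left to X.
    Visit X.
    At X: go left to U.
      Visit U.
      At U: go left to Q.
        Q is a leaf — visit Q.
      At U: go right to J.
        Visit J.
        At J: go left to Y.
          Y is a leaf — visit Y.
        At J: no right child.
    At X: no right child.
  At V: go right to N.
    Visit N.
    At N: go left to S.
      Visit S.
      At S: no left child.
      At S: go right to D.
        Visit D.
        At D: no left child.
        At D: go right to L.
          L is a leaf — visit L.
    At N: no right child.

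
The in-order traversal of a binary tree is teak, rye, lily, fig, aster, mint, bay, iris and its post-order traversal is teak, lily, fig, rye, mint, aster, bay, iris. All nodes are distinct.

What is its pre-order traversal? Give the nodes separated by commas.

The last element of post-order is the root; it splits in-order into left and right subtrees.
Root iris: left subtree has 7 nodes {teak, rye, lily, fig, aster, mint, bay}, right has 0 { }.
  Root bay: left subtree has 6 nodes {teak, rye, lily, fig, aster, mint}, right has 0 { }.
    Root aster: left subtree has 4 nodes {teak, rye, lily, fig}, right has 1 {mint}.
      Root rye: left subtree has 1 node {teak}, right has 2 {lily, fig}.
        Root fig: left subtree has 1 node {lily}, right has 0 { }.

iris, bay, aster, rye, teak, fig, lily, mint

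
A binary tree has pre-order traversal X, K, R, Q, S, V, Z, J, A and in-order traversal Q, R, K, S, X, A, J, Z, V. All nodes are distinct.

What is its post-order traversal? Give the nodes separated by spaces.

The first element of pre-order is the root; it splits in-order into left and right subtrees.
Root X: left subtree has 4 nodes {Q, R, K, S}, right has 4 {A, J, Z, V}.
  Root K: left subtree has 2 nodes {Q, R}, right has 1 {S}.
    Root R: left subtree has 1 node {Q}, right has 0 { }.
  Root V: left subtree has 3 nodes {A, J, Z}, right has 0 { }.
    Root Z: left subtree has 2 nodes {A, J}, right has 0 { }.
      Root J: left subtree has 1 node {A}, right has 0 { }.

Q R S K A J Z V X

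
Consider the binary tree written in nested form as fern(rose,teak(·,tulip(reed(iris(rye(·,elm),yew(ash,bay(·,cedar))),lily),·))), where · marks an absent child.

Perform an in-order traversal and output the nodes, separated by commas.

rose, fern, teak, rye, elm, iris, ash, yew, bay, cedar, reed, lily, tulip

In-order visits the left subtree, then the node, then the right subtree.
At fern: go left to rose.
  rose is a leaf — visit rose.
Visit fern.
At fern: go right to teak.
  At teak: no left child.
  Visit teak.
  At teak: go right to tulip.
    At tulip: go left to reed.
      At reed: go left to iris.
        At iris: go left to rye.
          At rye: no left child.
          Visit rye.
          At rye: go right to elm.
            elm is a leaf — visit elm.
        Visit iris.
        At iris: go right to yew.
          At yew: go left to ash.
            ash is a leaf — visit ash.
          Visit yew.
          At yew: go right to bay.
            At bay: no left child.
            Visit bay.
            At bay: go right to cedar.
              cedar is a leaf — visit cedar.
      Visit reed.
      At reed: go right to lily.
        lily is a leaf — visit lily.
    Visit tulip.
    At tulip: no right child.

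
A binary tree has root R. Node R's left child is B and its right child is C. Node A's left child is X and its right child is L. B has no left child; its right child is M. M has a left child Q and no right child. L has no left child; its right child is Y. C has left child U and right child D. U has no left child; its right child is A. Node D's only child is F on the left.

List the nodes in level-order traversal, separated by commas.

Level-order visits nodes level by level from the root, left to right within each level.
Level 0: R
Level 1: B, C
Level 2: M, U, D
Level 3: Q, A, F
Level 4: X, L
Level 5: Y

R, B, C, M, U, D, Q, A, F, X, L, Y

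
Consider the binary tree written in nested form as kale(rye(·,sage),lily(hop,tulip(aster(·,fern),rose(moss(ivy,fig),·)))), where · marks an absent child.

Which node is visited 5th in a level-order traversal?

Level-order visits nodes level by level from the root, left to right within each level.
Level 0: kale
Level 1: rye, lily
Level 2: sage, hop, tulip
Level 3: aster, rose
Level 4: fern, moss
Level 5: ivy, fig
Full level-order sequence: kale, rye, lily, sage, hop, tulip, aster, rose, fern, moss, ivy, fig.

hop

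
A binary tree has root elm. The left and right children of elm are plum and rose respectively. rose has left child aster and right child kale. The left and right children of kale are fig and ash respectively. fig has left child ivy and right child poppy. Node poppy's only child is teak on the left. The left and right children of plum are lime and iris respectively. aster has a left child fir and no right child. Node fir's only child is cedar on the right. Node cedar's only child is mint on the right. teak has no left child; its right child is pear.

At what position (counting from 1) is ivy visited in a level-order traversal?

12

Level-order visits nodes level by level from the root, left to right within each level.
Level 0: elm
Level 1: plum, rose
Level 2: lime, iris, aster, kale
Level 3: fir, fig, ash
Level 4: cedar, ivy, poppy
Level 5: mint, teak
Level 6: pear
Full level-order sequence: elm, plum, rose, lime, iris, aster, kale, fir, fig, ash, cedar, ivy, poppy, mint, teak, pear.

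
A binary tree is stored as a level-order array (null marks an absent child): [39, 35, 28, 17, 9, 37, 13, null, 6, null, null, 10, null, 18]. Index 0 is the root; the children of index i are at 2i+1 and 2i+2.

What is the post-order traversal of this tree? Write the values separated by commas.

Post-order visits the left subtree, then the right subtree, then the node.
At 39: go left to 35.
  At 35: go left to 17.
    At 17: no left child.
    At 17: go right to 6.
      6 is a leaf — visit 6.
    Visit 17.
  At 35: go right to 9.
    9 is a leaf — visit 9.
  Visit 35.
At 39: go right to 28.
  At 28: go left to 37.
    At 37: go left to 10.
      10 is a leaf — visit 10.
    At 37: no right child.
    Visit 37.
  At 28: go right to 13.
    At 13: go left to 18.
      18 is a leaf — visit 18.
    At 13: no right child.
    Visit 13.
  Visit 28.
Visit 39.

6, 17, 9, 35, 10, 37, 18, 13, 28, 39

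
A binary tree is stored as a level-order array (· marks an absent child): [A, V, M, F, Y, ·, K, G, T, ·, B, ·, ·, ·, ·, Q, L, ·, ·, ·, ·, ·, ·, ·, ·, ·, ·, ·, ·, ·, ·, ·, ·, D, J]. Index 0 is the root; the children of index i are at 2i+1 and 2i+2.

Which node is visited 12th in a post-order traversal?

Post-order visits the left subtree, then the right subtree, then the node.
At A: go left to V.
  At V: go left to F.
    At F: go left to G.
      At G: go left to Q.
        Q is a leaf — visit Q.
      At G: go right to L.
        At L: go left to D.
          D is a leaf — visit D.
        At L: go right to J.
          J is a leaf — visit J.
        Visit L.
      Visit G.
    At F: go right to T.
      T is a leaf — visit T.
    Visit F.
  At V: go right to Y.
    At Y: no left child.
    At Y: go right to B.
      B is a leaf — visit B.
    Visit Y.
  Visit V.
At A: go right to M.
  At M: no left child.
  At M: go right to K.
    K is a leaf — visit K.
  Visit M.
Visit A.
Full post-order sequence: Q, D, J, L, G, T, F, B, Y, V, K, M, A.

M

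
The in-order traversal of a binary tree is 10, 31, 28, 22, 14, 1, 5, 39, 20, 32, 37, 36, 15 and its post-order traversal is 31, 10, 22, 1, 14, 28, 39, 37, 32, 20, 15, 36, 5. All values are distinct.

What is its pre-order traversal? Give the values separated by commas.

The last element of post-order is the root; it splits in-order into left and right subtrees.
Root 5: left subtree has 6 nodes {10, 31, 28, 22, 14, 1}, right has 6 {39, 20, 32, 37, 36, 15}.
  Root 28: left subtree has 2 nodes {10, 31}, right has 3 {22, 14, 1}.
    Root 10: left subtree has 0 nodes { }, right has 1 {31}.
    Root 14: left subtree has 1 node {22}, right has 1 {1}.
  Root 36: left subtree has 4 nodes {39, 20, 32, 37}, right has 1 {15}.
    Root 20: left subtree has 1 node {39}, right has 2 {32, 37}.
      Root 32: left subtree has 0 nodes { }, right has 1 {37}.

5, 28, 10, 31, 14, 22, 1, 36, 20, 39, 32, 37, 15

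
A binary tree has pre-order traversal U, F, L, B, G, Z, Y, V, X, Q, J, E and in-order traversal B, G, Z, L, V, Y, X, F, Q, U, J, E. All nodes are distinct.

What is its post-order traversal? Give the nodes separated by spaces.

The first element of pre-order is the root; it splits in-order into left and right subtrees.
Root U: left subtree has 9 nodes {B, G, Z, L, V, Y, X, F, Q}, right has 2 {J, E}.
  Root F: left subtree has 7 nodes {B, G, Z, L, V, Y, X}, right has 1 {Q}.
    Root L: left subtree has 3 nodes {B, G, Z}, right has 3 {V, Y, X}.
      Root B: left subtree has 0 nodes { }, right has 2 {G, Z}.
        Root G: left subtree has 0 nodes { }, right has 1 {Z}.
      Root Y: left subtree has 1 node {V}, right has 1 {X}.
  Root J: left subtree has 0 nodes { }, right has 1 {E}.

Z G B V X Y L Q F E J U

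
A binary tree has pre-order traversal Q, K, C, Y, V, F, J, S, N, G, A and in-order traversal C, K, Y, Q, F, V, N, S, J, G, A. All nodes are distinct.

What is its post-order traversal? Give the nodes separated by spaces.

The first element of pre-order is the root; it splits in-order into left and right subtrees.
Root Q: left subtree has 3 nodes {C, K, Y}, right has 7 {F, V, N, S, J, G, A}.
  Root K: left subtree has 1 node {C}, right has 1 {Y}.
  Root V: left subtree has 1 node {F}, right has 5 {N, S, J, G, A}.
    Root J: left subtree has 2 nodes {N, S}, right has 2 {G, A}.
      Root S: left subtree has 1 node {N}, right has 0 { }.
      Root G: left subtree has 0 nodes { }, right has 1 {A}.

C Y K F N S A G J V Q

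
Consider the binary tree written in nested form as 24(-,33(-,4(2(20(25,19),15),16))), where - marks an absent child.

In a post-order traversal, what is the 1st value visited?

Post-order visits the left subtree, then the right subtree, then the node.
At 24: no left child.
At 24: go right to 33.
  At 33: no left child.
  At 33: go right to 4.
    At 4: go left to 2.
      At 2: go left to 20.
        At 20: go left to 25.
          25 is a leaf — visit 25.
        At 20: go right to 19.
          19 is a leaf — visit 19.
        Visit 20.
      At 2: go right to 15.
        15 is a leaf — visit 15.
      Visit 2.
    At 4: go right to 16.
      16 is a leaf — visit 16.
    Visit 4.
  Visit 33.
Visit 24.
Full post-order sequence: 25, 19, 20, 15, 2, 16, 4, 33, 24.

25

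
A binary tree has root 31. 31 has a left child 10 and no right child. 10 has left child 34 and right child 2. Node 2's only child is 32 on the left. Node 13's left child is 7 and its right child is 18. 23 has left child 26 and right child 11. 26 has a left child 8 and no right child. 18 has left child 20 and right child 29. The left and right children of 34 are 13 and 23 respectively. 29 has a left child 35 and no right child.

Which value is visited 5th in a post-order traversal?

18

Post-order visits the left subtree, then the right subtree, then the node.
At 31: go left to 10.
  At 10: go left to 34.
    At 34: go left to 13.
      At 13: go left to 7.
        7 is a leaf — visit 7.
      At 13: go right to 18.
        At 18: go left to 20.
          20 is a leaf — visit 20.
        At 18: go right to 29.
          At 29: go left to 35.
            35 is a leaf — visit 35.
          At 29: no right child.
          Visit 29.
        Visit 18.
      Visit 13.
    At 34: go right to 23.
      At 23: go left to 26.
        At 26: go left to 8.
          8 is a leaf — visit 8.
        At 26: no right child.
        Visit 26.
      At 23: go right to 11.
        11 is a leaf — visit 11.
      Visit 23.
    Visit 34.
  At 10: go right to 2.
    At 2: go left to 32.
      32 is a leaf — visit 32.
    At 2: no right child.
    Visit 2.
  Visit 10.
At 31: no right child.
Visit 31.
Full post-order sequence: 7, 20, 35, 29, 18, 13, 8, 26, 11, 23, 34, 32, 2, 10, 31.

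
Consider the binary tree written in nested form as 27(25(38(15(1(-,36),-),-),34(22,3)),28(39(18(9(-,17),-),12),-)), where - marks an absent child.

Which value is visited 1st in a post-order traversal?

36

Post-order visits the left subtree, then the right subtree, then the node.
At 27: go left to 25.
  At 25: go left to 38.
    At 38: go left to 15.
      At 15: go left to 1.
        At 1: no left child.
        At 1: go right to 36.
          36 is a leaf — visit 36.
        Visit 1.
      At 15: no right child.
      Visit 15.
    At 38: no right child.
    Visit 38.
  At 25: go right to 34.
    At 34: go left to 22.
      22 is a leaf — visit 22.
    At 34: go right to 3.
      3 is a leaf — visit 3.
    Visit 34.
  Visit 25.
At 27: go right to 28.
  At 28: go left to 39.
    At 39: go left to 18.
      At 18: go left to 9.
        At 9: no left child.
        At 9: go right to 17.
          17 is a leaf — visit 17.
        Visit 9.
      At 18: no right child.
      Visit 18.
    At 39: go right to 12.
      12 is a leaf — visit 12.
    Visit 39.
  At 28: no right child.
  Visit 28.
Visit 27.
Full post-order sequence: 36, 1, 15, 38, 22, 3, 34, 25, 17, 9, 18, 12, 39, 28, 27.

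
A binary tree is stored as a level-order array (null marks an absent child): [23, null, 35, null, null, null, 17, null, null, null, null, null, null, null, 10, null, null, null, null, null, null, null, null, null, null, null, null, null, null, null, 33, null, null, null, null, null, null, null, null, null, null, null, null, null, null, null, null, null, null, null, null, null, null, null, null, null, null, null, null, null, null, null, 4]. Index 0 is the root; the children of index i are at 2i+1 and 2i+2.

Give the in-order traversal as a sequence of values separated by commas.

23, 35, 17, 10, 33, 4

In-order visits the left subtree, then the node, then the right subtree.
At 23: no left child.
Visit 23.
At 23: go right to 35.
  At 35: no left child.
  Visit 35.
  At 35: go right to 17.
    At 17: no left child.
    Visit 17.
    At 17: go right to 10.
      At 10: no left child.
      Visit 10.
      At 10: go right to 33.
        At 33: no left child.
        Visit 33.
        At 33: go right to 4.
          4 is a leaf — visit 4.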